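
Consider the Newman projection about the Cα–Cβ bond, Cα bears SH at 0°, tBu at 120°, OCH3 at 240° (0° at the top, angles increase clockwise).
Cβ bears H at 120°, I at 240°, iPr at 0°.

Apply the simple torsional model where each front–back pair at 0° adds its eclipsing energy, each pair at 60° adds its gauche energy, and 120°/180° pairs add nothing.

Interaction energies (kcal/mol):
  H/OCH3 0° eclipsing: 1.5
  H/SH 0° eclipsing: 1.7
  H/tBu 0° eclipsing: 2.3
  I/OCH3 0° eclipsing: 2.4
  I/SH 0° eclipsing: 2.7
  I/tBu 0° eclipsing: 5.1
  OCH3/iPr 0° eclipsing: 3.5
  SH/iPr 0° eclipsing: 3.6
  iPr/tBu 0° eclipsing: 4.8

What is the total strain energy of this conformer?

8.3 kcal/mol

This conformer (eclipsed): SH(0°)/iPr(0°) eclipsed 3.6; tBu(120°)/H(120°) eclipsed 2.3; OCH3(240°)/I(240°) eclipsed 2.4 → 8.3 kcal/mol.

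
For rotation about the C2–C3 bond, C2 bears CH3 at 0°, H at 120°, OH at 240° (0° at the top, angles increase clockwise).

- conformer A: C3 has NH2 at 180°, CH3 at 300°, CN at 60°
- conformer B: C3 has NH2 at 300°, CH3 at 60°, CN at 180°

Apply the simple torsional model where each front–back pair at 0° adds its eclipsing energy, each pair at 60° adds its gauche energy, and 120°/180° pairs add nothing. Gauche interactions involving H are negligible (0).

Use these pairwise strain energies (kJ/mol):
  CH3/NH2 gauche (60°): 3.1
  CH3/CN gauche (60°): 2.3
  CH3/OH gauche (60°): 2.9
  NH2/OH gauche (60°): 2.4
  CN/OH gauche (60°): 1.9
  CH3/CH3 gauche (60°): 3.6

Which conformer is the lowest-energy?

B

A is staggered. CH3 at 0° is gauche with CH3 at 300° (3.6); CH3 at 0° is gauche with CN at 60° (2.3); OH at 240° is gauche with NH2 at 180° (2.4); OH at 240° is gauche with CH3 at 300° (2.9). Total 11.2 kJ/mol.
B is staggered. CH3 at 0° is gauche with NH2 at 300° (3.1); CH3 at 0° is gauche with CH3 at 60° (3.6); OH at 240° is gauche with NH2 at 300° (2.4); OH at 240° is gauche with CN at 180° (1.9). Total 11.0 kJ/mol.
B has the lowest total (11.0 kJ/mol).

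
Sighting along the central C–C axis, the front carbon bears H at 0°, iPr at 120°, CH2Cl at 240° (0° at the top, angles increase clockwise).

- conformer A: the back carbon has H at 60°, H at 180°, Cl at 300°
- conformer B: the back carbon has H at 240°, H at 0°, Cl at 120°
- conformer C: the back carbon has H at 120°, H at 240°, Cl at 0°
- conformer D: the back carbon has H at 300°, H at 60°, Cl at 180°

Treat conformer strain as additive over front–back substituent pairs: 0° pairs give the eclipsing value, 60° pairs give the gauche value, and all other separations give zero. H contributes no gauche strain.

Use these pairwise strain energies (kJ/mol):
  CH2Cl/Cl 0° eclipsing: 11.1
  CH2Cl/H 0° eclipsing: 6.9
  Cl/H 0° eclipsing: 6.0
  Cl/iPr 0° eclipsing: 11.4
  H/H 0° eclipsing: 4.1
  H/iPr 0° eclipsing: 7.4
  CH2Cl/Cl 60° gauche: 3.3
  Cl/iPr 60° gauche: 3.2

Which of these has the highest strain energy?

B

A (staggered): CH2Cl–Cl gauche; 3.3 = 3.3 kJ/mol.
B (eclipsed): H–H eclipsed, iPr–Cl eclipsed, CH2Cl–H eclipsed; 4.1 + 11.4 + 6.9 = 22.4 kJ/mol.
C (eclipsed): H–Cl eclipsed, iPr–H eclipsed, CH2Cl–H eclipsed; 6.0 + 7.4 + 6.9 = 20.3 kJ/mol.
D (staggered): iPr–Cl gauche, CH2Cl–Cl gauche; 3.2 + 3.3 = 6.5 kJ/mol.
B has the highest total (22.4 kJ/mol).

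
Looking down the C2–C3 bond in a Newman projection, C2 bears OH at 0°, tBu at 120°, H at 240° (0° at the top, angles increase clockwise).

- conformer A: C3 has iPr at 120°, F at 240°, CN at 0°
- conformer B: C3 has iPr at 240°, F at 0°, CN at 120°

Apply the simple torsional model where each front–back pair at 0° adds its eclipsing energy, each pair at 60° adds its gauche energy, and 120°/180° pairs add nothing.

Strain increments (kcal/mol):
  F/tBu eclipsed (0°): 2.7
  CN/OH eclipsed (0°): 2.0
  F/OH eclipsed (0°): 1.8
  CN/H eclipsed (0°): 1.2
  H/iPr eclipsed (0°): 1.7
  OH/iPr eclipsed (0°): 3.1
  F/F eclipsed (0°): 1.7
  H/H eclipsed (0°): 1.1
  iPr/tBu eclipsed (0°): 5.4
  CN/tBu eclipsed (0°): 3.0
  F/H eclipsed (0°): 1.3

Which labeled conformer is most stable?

A is eclipsed. OH at 0° is eclipsed with CN at 0° (2.0); tBu at 120° is eclipsed with iPr at 120° (5.4); H at 240° is eclipsed with F at 240° (1.3). Total 8.7 kcal/mol.
B is eclipsed. OH at 0° is eclipsed with F at 0° (1.8); tBu at 120° is eclipsed with CN at 120° (3.0); H at 240° is eclipsed with iPr at 240° (1.7). Total 6.5 kcal/mol.
B has the lowest total (6.5 kcal/mol).

B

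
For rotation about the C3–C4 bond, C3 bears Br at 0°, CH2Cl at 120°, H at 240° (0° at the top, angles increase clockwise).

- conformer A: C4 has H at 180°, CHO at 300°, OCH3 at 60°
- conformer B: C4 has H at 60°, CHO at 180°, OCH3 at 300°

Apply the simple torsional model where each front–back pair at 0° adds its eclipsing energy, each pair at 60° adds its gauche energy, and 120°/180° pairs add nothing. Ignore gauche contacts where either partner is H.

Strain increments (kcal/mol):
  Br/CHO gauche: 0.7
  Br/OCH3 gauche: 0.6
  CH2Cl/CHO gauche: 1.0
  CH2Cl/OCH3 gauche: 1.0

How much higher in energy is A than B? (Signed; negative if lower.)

A (staggered): Br(0°)/CHO(300°) gauche 0.7; Br(0°)/OCH3(60°) gauche 0.6; CH2Cl(120°)/OCH3(60°) gauche 1.0 → 2.3 kcal/mol.
B (staggered): Br(0°)/OCH3(300°) gauche 0.6; CH2Cl(120°)/CHO(180°) gauche 1.0 → 1.6 kcal/mol.
E(A) − E(B) = 2.3 − 1.6 = +0.7 kcal/mol.

+0.7 kcal/mol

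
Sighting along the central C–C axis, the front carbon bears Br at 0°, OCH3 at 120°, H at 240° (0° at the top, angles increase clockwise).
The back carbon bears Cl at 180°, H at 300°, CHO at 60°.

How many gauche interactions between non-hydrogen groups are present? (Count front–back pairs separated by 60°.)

3

Non-H gauche pairs: Br(0°)/CHO(60°); OCH3(120°)/Cl(180°); OCH3(120°)/CHO(60°) — 3 interactions.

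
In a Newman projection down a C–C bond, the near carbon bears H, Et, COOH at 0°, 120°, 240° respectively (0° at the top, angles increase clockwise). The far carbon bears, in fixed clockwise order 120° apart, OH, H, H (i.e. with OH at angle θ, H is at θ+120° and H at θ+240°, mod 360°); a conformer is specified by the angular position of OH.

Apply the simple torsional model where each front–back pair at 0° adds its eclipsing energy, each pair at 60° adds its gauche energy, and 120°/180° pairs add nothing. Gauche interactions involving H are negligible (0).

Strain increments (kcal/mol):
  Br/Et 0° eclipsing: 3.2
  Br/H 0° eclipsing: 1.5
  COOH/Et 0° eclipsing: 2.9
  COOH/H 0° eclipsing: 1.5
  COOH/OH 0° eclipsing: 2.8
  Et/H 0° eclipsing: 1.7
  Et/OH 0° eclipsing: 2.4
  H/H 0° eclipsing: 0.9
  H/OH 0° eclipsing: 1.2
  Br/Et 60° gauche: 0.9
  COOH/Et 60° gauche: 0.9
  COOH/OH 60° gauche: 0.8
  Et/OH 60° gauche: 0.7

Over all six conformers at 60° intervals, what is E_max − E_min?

OH at 0° (eclipsed): H(0°)/OH(0°) eclipsed 1.2; Et(120°)/H(120°) eclipsed 1.7; COOH(240°)/H(240°) eclipsed 1.5 → 4.4 kcal/mol.
OH at 60° (staggered): Et(120°)/OH(60°) gauche 0.7 → 0.7 kcal/mol.
OH at 120° (eclipsed): H(0°)/H(0°) eclipsed 0.9; Et(120°)/OH(120°) eclipsed 2.4; COOH(240°)/H(240°) eclipsed 1.5 → 4.8 kcal/mol.
OH at 180° (staggered): Et(120°)/OH(180°) gauche 0.7; COOH(240°)/OH(180°) gauche 0.8 → 1.5 kcal/mol.
OH at 240° (eclipsed): H(0°)/H(0°) eclipsed 0.9; Et(120°)/H(120°) eclipsed 1.7; COOH(240°)/OH(240°) eclipsed 2.8 → 5.4 kcal/mol.
OH at 300° (staggered): COOH(240°)/OH(300°) gauche 0.8 → 0.8 kcal/mol.
Max at 240° (5.4 kcal/mol), min at 60° (0.7 kcal/mol); barrier = 4.7 kcal/mol.

4.7 kcal/mol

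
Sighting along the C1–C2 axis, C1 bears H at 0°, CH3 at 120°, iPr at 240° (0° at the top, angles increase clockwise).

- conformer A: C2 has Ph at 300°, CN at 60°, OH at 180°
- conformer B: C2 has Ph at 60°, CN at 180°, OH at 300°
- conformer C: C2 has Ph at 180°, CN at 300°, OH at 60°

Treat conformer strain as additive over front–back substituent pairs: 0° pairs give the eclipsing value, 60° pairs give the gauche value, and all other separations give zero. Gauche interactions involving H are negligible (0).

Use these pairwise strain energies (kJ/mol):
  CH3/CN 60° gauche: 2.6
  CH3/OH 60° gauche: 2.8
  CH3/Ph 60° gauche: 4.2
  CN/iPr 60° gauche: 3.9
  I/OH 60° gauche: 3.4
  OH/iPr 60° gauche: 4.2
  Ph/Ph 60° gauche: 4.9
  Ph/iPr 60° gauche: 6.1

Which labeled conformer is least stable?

C

A is staggered. CH3 at 120° is gauche with CN at 60° (2.6); CH3 at 120° is gauche with OH at 180° (2.8); iPr at 240° is gauche with Ph at 300° (6.1); iPr at 240° is gauche with OH at 180° (4.2). Total 15.7 kJ/mol.
B is staggered. CH3 at 120° is gauche with Ph at 60° (4.2); CH3 at 120° is gauche with CN at 180° (2.6); iPr at 240° is gauche with CN at 180° (3.9); iPr at 240° is gauche with OH at 300° (4.2). Total 14.9 kJ/mol.
C is staggered. CH3 at 120° is gauche with Ph at 180° (4.2); CH3 at 120° is gauche with OH at 60° (2.8); iPr at 240° is gauche with Ph at 180° (6.1); iPr at 240° is gauche with CN at 300° (3.9). Total 17.0 kJ/mol.
C has the highest total (17.0 kJ/mol).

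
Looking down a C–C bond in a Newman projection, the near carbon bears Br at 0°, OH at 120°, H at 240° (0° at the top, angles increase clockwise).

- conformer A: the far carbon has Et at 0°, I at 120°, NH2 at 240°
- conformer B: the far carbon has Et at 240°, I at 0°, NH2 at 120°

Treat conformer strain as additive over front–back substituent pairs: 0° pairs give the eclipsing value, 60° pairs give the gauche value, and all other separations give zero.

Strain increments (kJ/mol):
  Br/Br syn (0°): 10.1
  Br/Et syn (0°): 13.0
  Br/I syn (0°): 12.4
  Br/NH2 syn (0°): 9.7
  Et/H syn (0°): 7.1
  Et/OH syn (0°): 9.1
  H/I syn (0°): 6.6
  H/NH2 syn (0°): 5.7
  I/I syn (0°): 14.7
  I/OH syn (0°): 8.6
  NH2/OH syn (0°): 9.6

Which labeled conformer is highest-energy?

A (eclipsed): Br(0°)/Et(0°) eclipsed 13.0; OH(120°)/I(120°) eclipsed 8.6; H(240°)/NH2(240°) eclipsed 5.7 → 27.3 kJ/mol.
B (eclipsed): Br(0°)/I(0°) eclipsed 12.4; OH(120°)/NH2(120°) eclipsed 9.6; H(240°)/Et(240°) eclipsed 7.1 → 29.1 kJ/mol.
B has the highest total (29.1 kJ/mol).

B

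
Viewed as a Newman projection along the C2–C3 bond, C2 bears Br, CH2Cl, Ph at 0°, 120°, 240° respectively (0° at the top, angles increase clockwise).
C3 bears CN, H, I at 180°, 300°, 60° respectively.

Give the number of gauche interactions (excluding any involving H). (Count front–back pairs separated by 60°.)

Non-H gauche pairs: Br(0°)/I(60°); CH2Cl(120°)/CN(180°); CH2Cl(120°)/I(60°); Ph(240°)/CN(180°) — 4 interactions.

4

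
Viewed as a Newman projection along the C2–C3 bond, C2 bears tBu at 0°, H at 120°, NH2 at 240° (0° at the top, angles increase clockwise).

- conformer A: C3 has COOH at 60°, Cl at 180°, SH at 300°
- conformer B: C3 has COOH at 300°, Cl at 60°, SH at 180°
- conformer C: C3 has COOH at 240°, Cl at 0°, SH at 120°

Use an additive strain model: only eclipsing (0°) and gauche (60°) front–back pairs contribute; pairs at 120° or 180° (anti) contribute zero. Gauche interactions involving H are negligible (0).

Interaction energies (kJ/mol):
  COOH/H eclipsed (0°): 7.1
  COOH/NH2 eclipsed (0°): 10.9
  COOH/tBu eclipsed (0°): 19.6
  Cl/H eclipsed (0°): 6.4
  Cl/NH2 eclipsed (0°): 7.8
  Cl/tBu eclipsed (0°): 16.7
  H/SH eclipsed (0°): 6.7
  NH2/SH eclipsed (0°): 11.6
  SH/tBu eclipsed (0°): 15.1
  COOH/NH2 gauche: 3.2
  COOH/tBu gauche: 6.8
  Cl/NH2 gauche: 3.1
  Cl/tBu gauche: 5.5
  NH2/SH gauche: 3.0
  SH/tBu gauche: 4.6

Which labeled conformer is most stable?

A is staggered. tBu at 0° is gauche with COOH at 60° (6.8); tBu at 0° is gauche with SH at 300° (4.6); NH2 at 240° is gauche with Cl at 180° (3.1); NH2 at 240° is gauche with SH at 300° (3.0). Total 17.5 kJ/mol.
B is staggered. tBu at 0° is gauche with COOH at 300° (6.8); tBu at 0° is gauche with Cl at 60° (5.5); NH2 at 240° is gauche with COOH at 300° (3.2); NH2 at 240° is gauche with SH at 180° (3.0). Total 18.5 kJ/mol.
C is eclipsed. tBu at 0° is eclipsed with Cl at 0° (16.7); H at 120° is eclipsed with SH at 120° (6.7); NH2 at 240° is eclipsed with COOH at 240° (10.9). Total 34.3 kJ/mol.
A has the lowest total (17.5 kJ/mol).

A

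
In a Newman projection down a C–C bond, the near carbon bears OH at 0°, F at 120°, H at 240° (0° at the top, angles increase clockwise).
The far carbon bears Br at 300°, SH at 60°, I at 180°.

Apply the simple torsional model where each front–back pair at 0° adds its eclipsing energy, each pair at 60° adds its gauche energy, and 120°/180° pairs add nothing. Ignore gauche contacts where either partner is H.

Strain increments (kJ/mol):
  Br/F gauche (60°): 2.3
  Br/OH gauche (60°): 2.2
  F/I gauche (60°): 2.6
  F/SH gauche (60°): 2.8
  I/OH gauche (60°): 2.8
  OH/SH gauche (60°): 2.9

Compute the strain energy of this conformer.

10.5 kJ/mol

This conformer (staggered): OH–Br gauche, OH–SH gauche, F–SH gauche, F–I gauche; 2.2 + 2.9 + 2.8 + 2.6 = 10.5 kJ/mol.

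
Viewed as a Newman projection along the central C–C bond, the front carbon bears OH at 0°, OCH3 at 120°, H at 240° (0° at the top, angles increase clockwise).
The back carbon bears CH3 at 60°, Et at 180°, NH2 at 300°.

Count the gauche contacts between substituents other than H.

4

Non-H gauche pairs: OH(0°)/CH3(60°); OH(0°)/NH2(300°); OCH3(120°)/CH3(60°); OCH3(120°)/Et(180°) — 4 interactions.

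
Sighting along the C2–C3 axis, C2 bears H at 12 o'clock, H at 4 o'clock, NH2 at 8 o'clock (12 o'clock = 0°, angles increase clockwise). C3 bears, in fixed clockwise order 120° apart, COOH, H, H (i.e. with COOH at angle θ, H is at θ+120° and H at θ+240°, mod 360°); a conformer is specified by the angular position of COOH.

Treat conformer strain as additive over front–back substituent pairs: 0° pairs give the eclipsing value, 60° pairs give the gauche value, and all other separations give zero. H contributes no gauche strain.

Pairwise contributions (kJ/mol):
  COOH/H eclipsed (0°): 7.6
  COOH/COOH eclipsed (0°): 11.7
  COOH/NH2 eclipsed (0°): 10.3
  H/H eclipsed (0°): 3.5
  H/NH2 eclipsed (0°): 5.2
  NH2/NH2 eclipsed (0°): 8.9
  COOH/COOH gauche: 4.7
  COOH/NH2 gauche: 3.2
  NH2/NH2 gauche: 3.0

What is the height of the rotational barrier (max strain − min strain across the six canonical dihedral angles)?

COOH at 0° (eclipsed): H–COOH eclipsed, H–H eclipsed, NH2–H eclipsed; 7.6 + 3.5 + 5.2 = 16.3 kJ/mol.
COOH at 60° (staggered): no non-H gauche contacts → 0.0 kJ/mol.
COOH at 120° (eclipsed): H–H eclipsed, H–COOH eclipsed, NH2–H eclipsed; 3.5 + 7.6 + 5.2 = 16.3 kJ/mol.
COOH at 180° (staggered): NH2–COOH gauche; 3.2 = 3.2 kJ/mol.
COOH at 240° (eclipsed): H–H eclipsed, H–H eclipsed, NH2–COOH eclipsed; 3.5 + 3.5 + 10.3 = 17.3 kJ/mol.
COOH at 300° (staggered): NH2–COOH gauche; 3.2 = 3.2 kJ/mol.
Max at 240° (17.3 kJ/mol), min at 60° (0.0 kJ/mol); barrier = 17.3 kJ/mol.

17.3 kJ/mol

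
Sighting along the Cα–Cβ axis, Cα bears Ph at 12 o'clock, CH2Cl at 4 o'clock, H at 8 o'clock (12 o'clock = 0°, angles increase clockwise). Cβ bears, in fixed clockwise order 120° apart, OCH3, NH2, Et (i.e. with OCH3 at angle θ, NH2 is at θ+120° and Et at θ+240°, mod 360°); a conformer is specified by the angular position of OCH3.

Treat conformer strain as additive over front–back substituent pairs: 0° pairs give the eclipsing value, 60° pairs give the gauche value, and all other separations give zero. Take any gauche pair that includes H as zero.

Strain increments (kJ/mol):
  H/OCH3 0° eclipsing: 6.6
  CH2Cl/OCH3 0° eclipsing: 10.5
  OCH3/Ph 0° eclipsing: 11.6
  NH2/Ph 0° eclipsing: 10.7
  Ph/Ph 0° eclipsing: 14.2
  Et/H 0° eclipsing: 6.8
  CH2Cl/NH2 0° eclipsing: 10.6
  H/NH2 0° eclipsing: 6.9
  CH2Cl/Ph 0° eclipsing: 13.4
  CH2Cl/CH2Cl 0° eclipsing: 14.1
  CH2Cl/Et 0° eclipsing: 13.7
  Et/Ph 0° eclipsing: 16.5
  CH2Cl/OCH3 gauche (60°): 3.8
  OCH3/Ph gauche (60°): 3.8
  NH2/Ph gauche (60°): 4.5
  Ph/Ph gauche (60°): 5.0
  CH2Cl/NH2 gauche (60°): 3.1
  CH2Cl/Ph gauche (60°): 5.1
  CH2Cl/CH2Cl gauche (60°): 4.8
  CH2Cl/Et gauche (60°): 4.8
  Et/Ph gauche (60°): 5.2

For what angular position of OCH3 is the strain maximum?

OCH3 at 0° (eclipsed): Ph–OCH3 eclipsed, CH2Cl–NH2 eclipsed, H–Et eclipsed; 11.6 + 10.6 + 6.8 = 29.0 kJ/mol.
OCH3 at 60° (staggered): Ph–OCH3 gauche, Ph–Et gauche, CH2Cl–OCH3 gauche, CH2Cl–NH2 gauche; 3.8 + 5.2 + 3.8 + 3.1 = 15.9 kJ/mol.
OCH3 at 120° (eclipsed): Ph–Et eclipsed, CH2Cl–OCH3 eclipsed, H–NH2 eclipsed; 16.5 + 10.5 + 6.9 = 33.9 kJ/mol.
OCH3 at 180° (staggered): Ph–NH2 gauche, Ph–Et gauche, CH2Cl–OCH3 gauche, CH2Cl–Et gauche; 4.5 + 5.2 + 3.8 + 4.8 = 18.3 kJ/mol.
OCH3 at 240° (eclipsed): Ph–NH2 eclipsed, CH2Cl–Et eclipsed, H–OCH3 eclipsed; 10.7 + 13.7 + 6.6 = 31.0 kJ/mol.
OCH3 at 300° (staggered): Ph–OCH3 gauche, Ph–NH2 gauche, CH2Cl–NH2 gauche, CH2Cl–Et gauche; 3.8 + 4.5 + 3.1 + 4.8 = 16.2 kJ/mol.
The maximum (33.9 kJ/mol) occurs with OCH3 at 120°.

120°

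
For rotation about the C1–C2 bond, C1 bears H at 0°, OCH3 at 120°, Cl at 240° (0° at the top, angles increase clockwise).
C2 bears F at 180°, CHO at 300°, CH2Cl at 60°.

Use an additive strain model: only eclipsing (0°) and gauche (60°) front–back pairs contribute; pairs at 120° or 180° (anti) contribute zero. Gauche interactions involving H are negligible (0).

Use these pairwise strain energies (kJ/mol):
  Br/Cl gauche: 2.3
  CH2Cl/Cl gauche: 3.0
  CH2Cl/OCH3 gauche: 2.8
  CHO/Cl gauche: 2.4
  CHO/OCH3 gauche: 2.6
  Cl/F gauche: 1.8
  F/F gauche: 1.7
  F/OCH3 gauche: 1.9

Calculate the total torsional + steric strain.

This conformer is staggered. OCH3 at 120° is gauche with F at 180° (1.9); OCH3 at 120° is gauche with CH2Cl at 60° (2.8); Cl at 240° is gauche with F at 180° (1.8); Cl at 240° is gauche with CHO at 300° (2.4). Total 8.9 kJ/mol.

8.9 kJ/mol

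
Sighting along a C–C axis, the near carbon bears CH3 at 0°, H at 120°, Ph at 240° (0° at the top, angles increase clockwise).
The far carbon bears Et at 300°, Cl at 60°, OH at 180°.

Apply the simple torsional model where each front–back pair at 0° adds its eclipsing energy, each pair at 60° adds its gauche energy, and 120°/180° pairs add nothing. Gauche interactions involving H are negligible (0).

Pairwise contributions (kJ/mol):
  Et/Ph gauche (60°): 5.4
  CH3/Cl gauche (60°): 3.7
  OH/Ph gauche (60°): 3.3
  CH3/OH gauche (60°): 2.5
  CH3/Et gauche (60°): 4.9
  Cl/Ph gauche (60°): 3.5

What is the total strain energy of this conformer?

This conformer (staggered): CH3(0°)/Et(300°) gauche 4.9; CH3(0°)/Cl(60°) gauche 3.7; Ph(240°)/Et(300°) gauche 5.4; Ph(240°)/OH(180°) gauche 3.3 → 17.3 kJ/mol.

17.3 kJ/mol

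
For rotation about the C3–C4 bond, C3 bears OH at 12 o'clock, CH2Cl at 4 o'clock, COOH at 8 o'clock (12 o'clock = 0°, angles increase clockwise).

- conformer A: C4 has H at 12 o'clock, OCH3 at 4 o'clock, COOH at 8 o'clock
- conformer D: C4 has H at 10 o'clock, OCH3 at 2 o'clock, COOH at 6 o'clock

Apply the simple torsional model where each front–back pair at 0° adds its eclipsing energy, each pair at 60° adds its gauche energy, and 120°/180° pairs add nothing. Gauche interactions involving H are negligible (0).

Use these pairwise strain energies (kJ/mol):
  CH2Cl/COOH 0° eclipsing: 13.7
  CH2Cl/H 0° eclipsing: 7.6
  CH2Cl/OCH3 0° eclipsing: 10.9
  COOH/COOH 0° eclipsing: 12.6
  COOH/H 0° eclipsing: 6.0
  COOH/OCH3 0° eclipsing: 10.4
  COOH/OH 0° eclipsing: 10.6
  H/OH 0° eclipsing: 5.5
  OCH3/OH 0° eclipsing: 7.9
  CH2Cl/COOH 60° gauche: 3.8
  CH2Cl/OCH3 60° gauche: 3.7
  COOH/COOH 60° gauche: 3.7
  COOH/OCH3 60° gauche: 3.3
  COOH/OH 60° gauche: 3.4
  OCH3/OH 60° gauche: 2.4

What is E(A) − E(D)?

A (eclipsed): OH(0°)/H(0°) eclipsed 5.5; CH2Cl(120°)/OCH3(120°) eclipsed 10.9; COOH(240°)/COOH(240°) eclipsed 12.6 → 29.0 kJ/mol.
D (staggered): OH(0°)/OCH3(60°) gauche 2.4; CH2Cl(120°)/OCH3(60°) gauche 3.7; CH2Cl(120°)/COOH(180°) gauche 3.8; COOH(240°)/COOH(180°) gauche 3.7 → 13.6 kJ/mol.
E(A) − E(D) = 29.0 − 13.6 = +15.4 kJ/mol.

+15.4 kJ/mol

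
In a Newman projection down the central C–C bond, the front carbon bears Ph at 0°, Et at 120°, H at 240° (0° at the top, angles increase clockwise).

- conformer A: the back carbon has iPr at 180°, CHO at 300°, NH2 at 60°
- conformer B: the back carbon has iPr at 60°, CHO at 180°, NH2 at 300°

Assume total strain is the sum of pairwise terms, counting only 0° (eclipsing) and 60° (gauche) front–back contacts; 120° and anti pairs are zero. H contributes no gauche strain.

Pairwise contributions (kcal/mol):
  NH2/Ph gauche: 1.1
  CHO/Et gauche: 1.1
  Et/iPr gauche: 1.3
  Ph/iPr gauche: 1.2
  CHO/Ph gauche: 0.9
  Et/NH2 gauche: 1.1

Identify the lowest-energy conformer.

A (staggered): Ph(0°)/CHO(300°) gauche 0.9; Ph(0°)/NH2(60°) gauche 1.1; Et(120°)/iPr(180°) gauche 1.3; Et(120°)/NH2(60°) gauche 1.1 → 4.4 kcal/mol.
B (staggered): Ph(0°)/iPr(60°) gauche 1.2; Ph(0°)/NH2(300°) gauche 1.1; Et(120°)/iPr(60°) gauche 1.3; Et(120°)/CHO(180°) gauche 1.1 → 4.7 kcal/mol.
A has the lowest total (4.4 kcal/mol).

A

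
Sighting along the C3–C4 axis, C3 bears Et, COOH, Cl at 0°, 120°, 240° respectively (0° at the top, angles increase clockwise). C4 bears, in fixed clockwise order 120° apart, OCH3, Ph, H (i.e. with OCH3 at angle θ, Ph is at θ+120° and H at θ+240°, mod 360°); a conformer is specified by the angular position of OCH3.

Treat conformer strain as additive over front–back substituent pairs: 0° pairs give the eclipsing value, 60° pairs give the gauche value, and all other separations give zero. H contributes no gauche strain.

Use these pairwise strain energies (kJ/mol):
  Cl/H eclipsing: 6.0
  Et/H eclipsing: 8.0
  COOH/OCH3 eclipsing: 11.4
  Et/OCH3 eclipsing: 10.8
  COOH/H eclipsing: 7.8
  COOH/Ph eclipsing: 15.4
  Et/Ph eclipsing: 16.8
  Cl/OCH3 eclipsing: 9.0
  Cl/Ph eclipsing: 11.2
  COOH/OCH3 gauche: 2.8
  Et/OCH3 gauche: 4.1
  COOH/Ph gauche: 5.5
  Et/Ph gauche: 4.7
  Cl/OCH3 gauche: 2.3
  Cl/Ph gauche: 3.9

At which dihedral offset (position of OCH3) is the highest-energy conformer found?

240°

OCH3 at 0° (eclipsed): Et(0°)/OCH3(0°) eclipsed 10.8; COOH(120°)/Ph(120°) eclipsed 15.4; Cl(240°)/H(240°) eclipsed 6.0 → 32.2 kJ/mol.
OCH3 at 60° (staggered): Et(0°)/OCH3(60°) gauche 4.1; COOH(120°)/OCH3(60°) gauche 2.8; COOH(120°)/Ph(180°) gauche 5.5; Cl(240°)/Ph(180°) gauche 3.9 → 16.3 kJ/mol.
OCH3 at 120° (eclipsed): Et(0°)/H(0°) eclipsed 8.0; COOH(120°)/OCH3(120°) eclipsed 11.4; Cl(240°)/Ph(240°) eclipsed 11.2 → 30.6 kJ/mol.
OCH3 at 180° (staggered): Et(0°)/Ph(300°) gauche 4.7; COOH(120°)/OCH3(180°) gauche 2.8; Cl(240°)/OCH3(180°) gauche 2.3; Cl(240°)/Ph(300°) gauche 3.9 → 13.7 kJ/mol.
OCH3 at 240° (eclipsed): Et(0°)/Ph(0°) eclipsed 16.8; COOH(120°)/H(120°) eclipsed 7.8; Cl(240°)/OCH3(240°) eclipsed 9.0 → 33.6 kJ/mol.
OCH3 at 300° (staggered): Et(0°)/OCH3(300°) gauche 4.1; Et(0°)/Ph(60°) gauche 4.7; COOH(120°)/Ph(60°) gauche 5.5; Cl(240°)/OCH3(300°) gauche 2.3 → 16.6 kJ/mol.
The maximum (33.6 kJ/mol) occurs with OCH3 at 240°.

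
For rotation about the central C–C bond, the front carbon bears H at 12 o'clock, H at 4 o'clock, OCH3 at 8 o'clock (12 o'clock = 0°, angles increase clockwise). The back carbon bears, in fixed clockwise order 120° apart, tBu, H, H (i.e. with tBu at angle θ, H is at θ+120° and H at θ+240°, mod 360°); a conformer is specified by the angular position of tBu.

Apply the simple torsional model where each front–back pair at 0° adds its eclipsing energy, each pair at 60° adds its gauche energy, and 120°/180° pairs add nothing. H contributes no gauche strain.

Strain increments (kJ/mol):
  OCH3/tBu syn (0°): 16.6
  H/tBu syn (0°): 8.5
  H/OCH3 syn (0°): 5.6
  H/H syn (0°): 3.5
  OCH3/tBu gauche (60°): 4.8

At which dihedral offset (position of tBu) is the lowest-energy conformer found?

tBu at 0° (eclipsed): H–tBu eclipsed, H–H eclipsed, OCH3–H eclipsed; 8.5 + 3.5 + 5.6 = 17.6 kJ/mol.
tBu at 60° (staggered): no non-H gauche contacts → 0.0 kJ/mol.
tBu at 120° (eclipsed): H–H eclipsed, H–tBu eclipsed, OCH3–H eclipsed; 3.5 + 8.5 + 5.6 = 17.6 kJ/mol.
tBu at 180° (staggered): OCH3–tBu gauche; 4.8 = 4.8 kJ/mol.
tBu at 240° (eclipsed): H–H eclipsed, H–H eclipsed, OCH3–tBu eclipsed; 3.5 + 3.5 + 16.6 = 23.6 kJ/mol.
tBu at 300° (staggered): OCH3–tBu gauche; 4.8 = 4.8 kJ/mol.
The minimum (0.0 kJ/mol) occurs with tBu at 60°.

60°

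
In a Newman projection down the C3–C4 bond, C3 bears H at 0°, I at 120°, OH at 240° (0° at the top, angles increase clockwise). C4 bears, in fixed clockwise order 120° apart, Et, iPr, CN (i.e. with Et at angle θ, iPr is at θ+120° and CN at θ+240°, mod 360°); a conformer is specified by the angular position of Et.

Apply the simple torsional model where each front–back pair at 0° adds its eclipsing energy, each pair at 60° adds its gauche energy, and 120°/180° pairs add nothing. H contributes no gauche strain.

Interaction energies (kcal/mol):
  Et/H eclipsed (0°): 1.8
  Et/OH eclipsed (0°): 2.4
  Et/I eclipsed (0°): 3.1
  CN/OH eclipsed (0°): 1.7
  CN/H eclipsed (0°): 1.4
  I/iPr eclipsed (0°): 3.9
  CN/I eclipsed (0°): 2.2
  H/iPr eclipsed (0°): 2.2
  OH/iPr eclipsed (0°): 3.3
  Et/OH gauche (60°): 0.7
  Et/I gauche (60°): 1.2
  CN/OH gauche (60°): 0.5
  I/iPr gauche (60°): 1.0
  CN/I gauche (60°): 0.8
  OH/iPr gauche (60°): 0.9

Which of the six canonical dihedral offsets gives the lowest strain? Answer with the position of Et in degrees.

Et at 0° (eclipsed): H(0°)/Et(0°) eclipsed 1.8; I(120°)/iPr(120°) eclipsed 3.9; OH(240°)/CN(240°) eclipsed 1.7 → 7.4 kcal/mol.
Et at 60° (staggered): I(120°)/Et(60°) gauche 1.2; I(120°)/iPr(180°) gauche 1.0; OH(240°)/iPr(180°) gauche 0.9; OH(240°)/CN(300°) gauche 0.5 → 3.6 kcal/mol.
Et at 120° (eclipsed): H(0°)/CN(0°) eclipsed 1.4; I(120°)/Et(120°) eclipsed 3.1; OH(240°)/iPr(240°) eclipsed 3.3 → 7.8 kcal/mol.
Et at 180° (staggered): I(120°)/Et(180°) gauche 1.2; I(120°)/CN(60°) gauche 0.8; OH(240°)/Et(180°) gauche 0.7; OH(240°)/iPr(300°) gauche 0.9 → 3.6 kcal/mol.
Et at 240° (eclipsed): H(0°)/iPr(0°) eclipsed 2.2; I(120°)/CN(120°) eclipsed 2.2; OH(240°)/Et(240°) eclipsed 2.4 → 6.8 kcal/mol.
Et at 300° (staggered): I(120°)/iPr(60°) gauche 1.0; I(120°)/CN(180°) gauche 0.8; OH(240°)/Et(300°) gauche 0.7; OH(240°)/CN(180°) gauche 0.5 → 3.0 kcal/mol.
The minimum (3.0 kcal/mol) occurs with Et at 300°.

300°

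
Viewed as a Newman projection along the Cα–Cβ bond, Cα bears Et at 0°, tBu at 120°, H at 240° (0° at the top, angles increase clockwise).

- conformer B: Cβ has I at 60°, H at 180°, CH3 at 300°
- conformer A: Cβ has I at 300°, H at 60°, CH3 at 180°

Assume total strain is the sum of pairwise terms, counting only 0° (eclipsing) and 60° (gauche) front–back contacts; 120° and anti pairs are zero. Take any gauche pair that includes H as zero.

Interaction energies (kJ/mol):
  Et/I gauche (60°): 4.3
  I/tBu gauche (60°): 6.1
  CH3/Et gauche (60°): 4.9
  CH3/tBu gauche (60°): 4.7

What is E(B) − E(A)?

B (staggered): Et–I gauche, Et–CH3 gauche, tBu–I gauche; 4.3 + 4.9 + 6.1 = 15.3 kJ/mol.
A (staggered): Et–I gauche, tBu–CH3 gauche; 4.3 + 4.7 = 9.0 kJ/mol.
E(B) − E(A) = 15.3 − 9.0 = +6.3 kJ/mol.

+6.3 kJ/mol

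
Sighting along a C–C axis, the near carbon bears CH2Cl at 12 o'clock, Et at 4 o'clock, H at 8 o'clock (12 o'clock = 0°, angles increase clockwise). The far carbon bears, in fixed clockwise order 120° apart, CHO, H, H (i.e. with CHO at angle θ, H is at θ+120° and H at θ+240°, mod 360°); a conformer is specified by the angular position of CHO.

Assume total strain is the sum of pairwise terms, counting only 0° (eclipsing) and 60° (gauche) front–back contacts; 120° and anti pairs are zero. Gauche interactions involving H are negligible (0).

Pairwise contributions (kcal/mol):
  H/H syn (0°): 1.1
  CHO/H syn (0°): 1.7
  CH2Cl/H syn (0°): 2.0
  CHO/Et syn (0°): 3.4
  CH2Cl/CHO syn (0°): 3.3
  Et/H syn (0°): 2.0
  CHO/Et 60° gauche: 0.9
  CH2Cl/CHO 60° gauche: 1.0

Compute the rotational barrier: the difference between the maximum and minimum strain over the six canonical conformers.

CHO at 0° (eclipsed): CH2Cl(0°)/CHO(0°) eclipsed 3.3; Et(120°)/H(120°) eclipsed 2.0; H(240°)/H(240°) eclipsed 1.1 → 6.4 kcal/mol.
CHO at 60° (staggered): CH2Cl(0°)/CHO(60°) gauche 1.0; Et(120°)/CHO(60°) gauche 0.9 → 1.9 kcal/mol.
CHO at 120° (eclipsed): CH2Cl(0°)/H(0°) eclipsed 2.0; Et(120°)/CHO(120°) eclipsed 3.4; H(240°)/H(240°) eclipsed 1.1 → 6.5 kcal/mol.
CHO at 180° (staggered): Et(120°)/CHO(180°) gauche 0.9 → 0.9 kcal/mol.
CHO at 240° (eclipsed): CH2Cl(0°)/H(0°) eclipsed 2.0; Et(120°)/H(120°) eclipsed 2.0; H(240°)/CHO(240°) eclipsed 1.7 → 5.7 kcal/mol.
CHO at 300° (staggered): CH2Cl(0°)/CHO(300°) gauche 1.0 → 1.0 kcal/mol.
Max at 120° (6.5 kcal/mol), min at 180° (0.9 kcal/mol); barrier = 5.6 kcal/mol.

5.6 kcal/mol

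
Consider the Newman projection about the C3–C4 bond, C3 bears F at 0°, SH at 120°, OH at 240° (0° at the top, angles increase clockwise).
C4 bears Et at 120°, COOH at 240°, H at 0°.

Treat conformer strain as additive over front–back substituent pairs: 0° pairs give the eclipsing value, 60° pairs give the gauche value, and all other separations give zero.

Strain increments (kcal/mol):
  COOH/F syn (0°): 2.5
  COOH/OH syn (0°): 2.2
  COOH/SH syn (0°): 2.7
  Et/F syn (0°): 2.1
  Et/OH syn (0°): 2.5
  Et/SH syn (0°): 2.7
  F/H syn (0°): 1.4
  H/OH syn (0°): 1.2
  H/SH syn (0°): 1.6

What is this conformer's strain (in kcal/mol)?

6.3 kcal/mol

This conformer (eclipsed): F–H eclipsed, SH–Et eclipsed, OH–COOH eclipsed; 1.4 + 2.7 + 2.2 = 6.3 kcal/mol.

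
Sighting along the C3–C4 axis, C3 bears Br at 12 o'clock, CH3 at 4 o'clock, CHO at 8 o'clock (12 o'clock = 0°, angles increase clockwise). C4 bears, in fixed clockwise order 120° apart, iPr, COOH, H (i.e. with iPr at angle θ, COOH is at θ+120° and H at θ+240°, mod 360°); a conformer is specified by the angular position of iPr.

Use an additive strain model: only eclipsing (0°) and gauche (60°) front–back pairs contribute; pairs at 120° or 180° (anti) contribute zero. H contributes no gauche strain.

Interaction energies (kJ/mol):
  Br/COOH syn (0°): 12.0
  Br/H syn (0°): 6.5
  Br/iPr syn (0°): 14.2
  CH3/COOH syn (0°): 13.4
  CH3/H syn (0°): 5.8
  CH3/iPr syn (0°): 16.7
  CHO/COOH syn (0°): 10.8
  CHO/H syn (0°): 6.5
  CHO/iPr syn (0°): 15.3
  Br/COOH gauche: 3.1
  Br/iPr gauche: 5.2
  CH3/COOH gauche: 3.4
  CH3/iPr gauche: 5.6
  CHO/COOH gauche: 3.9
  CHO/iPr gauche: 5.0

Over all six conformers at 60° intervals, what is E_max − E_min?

iPr at 0° is eclipsed. Br at 0° is eclipsed with iPr at 0° (14.2); CH3 at 120° is eclipsed with COOH at 120° (13.4); CHO at 240° is eclipsed with H at 240° (6.5). Total 34.1 kJ/mol.
iPr at 60° is staggered. Br at 0° is gauche with iPr at 60° (5.2); CH3 at 120° is gauche with iPr at 60° (5.6); CH3 at 120° is gauche with COOH at 180° (3.4); CHO at 240° is gauche with COOH at 180° (3.9). Total 18.1 kJ/mol.
iPr at 120° is eclipsed. Br at 0° is eclipsed with H at 0° (6.5); CH3 at 120° is eclipsed with iPr at 120° (16.7); CHO at 240° is eclipsed with COOH at 240° (10.8). Total 34.0 kJ/mol.
iPr at 180° is staggered. Br at 0° is gauche with COOH at 300° (3.1); CH3 at 120° is gauche with iPr at 180° (5.6); CHO at 240° is gauche with iPr at 180° (5.0); CHO at 240° is gauche with COOH at 300° (3.9). Total 17.6 kJ/mol.
iPr at 240° is eclipsed. Br at 0° is eclipsed with COOH at 0° (12.0); CH3 at 120° is eclipsed with H at 120° (5.8); CHO at 240° is eclipsed with iPr at 240° (15.3). Total 33.1 kJ/mol.
iPr at 300° is staggered. Br at 0° is gauche with iPr at 300° (5.2); Br at 0° is gauche with COOH at 60° (3.1); CH3 at 120° is gauche with COOH at 60° (3.4); CHO at 240° is gauche with iPr at 300° (5.0). Total 16.7 kJ/mol.
Max at 0° (34.1 kJ/mol), min at 300° (16.7 kJ/mol); barrier = 17.4 kJ/mol.

17.4 kJ/mol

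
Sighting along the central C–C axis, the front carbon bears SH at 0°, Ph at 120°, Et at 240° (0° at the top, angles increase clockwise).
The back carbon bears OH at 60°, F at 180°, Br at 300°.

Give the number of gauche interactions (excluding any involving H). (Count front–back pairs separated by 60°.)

Non-H gauche pairs: SH(0°)/OH(60°); SH(0°)/Br(300°); Ph(120°)/OH(60°); Ph(120°)/F(180°); Et(240°)/F(180°); Et(240°)/Br(300°) — 6 interactions.

6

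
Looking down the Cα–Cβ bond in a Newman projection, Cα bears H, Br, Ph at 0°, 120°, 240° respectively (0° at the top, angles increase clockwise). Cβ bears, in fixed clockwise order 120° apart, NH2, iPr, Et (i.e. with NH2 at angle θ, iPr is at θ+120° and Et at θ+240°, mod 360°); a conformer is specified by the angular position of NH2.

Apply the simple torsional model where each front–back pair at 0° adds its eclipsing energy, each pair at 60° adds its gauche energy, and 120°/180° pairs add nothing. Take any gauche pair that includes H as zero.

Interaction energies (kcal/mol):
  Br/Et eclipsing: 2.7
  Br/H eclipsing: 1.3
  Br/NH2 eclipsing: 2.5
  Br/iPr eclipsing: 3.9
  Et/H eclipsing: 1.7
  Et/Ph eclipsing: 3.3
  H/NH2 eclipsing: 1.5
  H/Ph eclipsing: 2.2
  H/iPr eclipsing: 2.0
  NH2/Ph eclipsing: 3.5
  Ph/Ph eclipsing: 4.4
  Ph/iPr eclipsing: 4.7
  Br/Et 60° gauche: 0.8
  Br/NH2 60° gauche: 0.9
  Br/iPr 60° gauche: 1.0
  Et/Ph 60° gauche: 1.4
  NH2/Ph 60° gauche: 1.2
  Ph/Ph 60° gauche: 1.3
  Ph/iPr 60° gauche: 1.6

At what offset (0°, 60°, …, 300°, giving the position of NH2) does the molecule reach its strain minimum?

NH2 at 0° (eclipsed): H–NH2 eclipsed, Br–iPr eclipsed, Ph–Et eclipsed; 1.5 + 3.9 + 3.3 = 8.7 kcal/mol.
NH2 at 60° (staggered): Br–NH2 gauche, Br–iPr gauche, Ph–iPr gauche, Ph–Et gauche; 0.9 + 1.0 + 1.6 + 1.4 = 4.9 kcal/mol.
NH2 at 120° (eclipsed): H–Et eclipsed, Br–NH2 eclipsed, Ph–iPr eclipsed; 1.7 + 2.5 + 4.7 = 8.9 kcal/mol.
NH2 at 180° (staggered): Br–NH2 gauche, Br–Et gauche, Ph–NH2 gauche, Ph–iPr gauche; 0.9 + 0.8 + 1.2 + 1.6 = 4.5 kcal/mol.
NH2 at 240° (eclipsed): H–iPr eclipsed, Br–Et eclipsed, Ph–NH2 eclipsed; 2.0 + 2.7 + 3.5 = 8.2 kcal/mol.
NH2 at 300° (staggered): Br–iPr gauche, Br–Et gauche, Ph–NH2 gauche, Ph–Et gauche; 1.0 + 0.8 + 1.2 + 1.4 = 4.4 kcal/mol.
The minimum (4.4 kcal/mol) occurs with NH2 at 300°.

300°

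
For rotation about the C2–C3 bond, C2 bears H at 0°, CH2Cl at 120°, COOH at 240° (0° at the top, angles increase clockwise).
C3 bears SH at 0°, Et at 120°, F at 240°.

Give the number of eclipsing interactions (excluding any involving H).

2

Non-H eclipsing pairs: CH2Cl(120°)/Et(120°); COOH(240°)/F(240°) — 2 interactions.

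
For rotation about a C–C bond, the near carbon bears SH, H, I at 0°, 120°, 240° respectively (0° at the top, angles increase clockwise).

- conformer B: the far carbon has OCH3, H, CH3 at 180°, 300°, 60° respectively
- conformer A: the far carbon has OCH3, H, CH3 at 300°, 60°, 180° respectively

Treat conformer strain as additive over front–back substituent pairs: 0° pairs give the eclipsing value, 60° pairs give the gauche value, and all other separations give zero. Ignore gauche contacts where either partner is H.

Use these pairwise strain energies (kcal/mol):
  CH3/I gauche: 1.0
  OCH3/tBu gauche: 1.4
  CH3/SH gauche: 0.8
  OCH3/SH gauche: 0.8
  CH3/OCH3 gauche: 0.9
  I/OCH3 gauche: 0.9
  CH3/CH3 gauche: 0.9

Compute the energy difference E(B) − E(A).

-1.0 kcal/mol

B is staggered. SH at 0° is gauche with CH3 at 60° (0.8); I at 240° is gauche with OCH3 at 180° (0.9). Total 1.7 kcal/mol.
A is staggered. SH at 0° is gauche with OCH3 at 300° (0.8); I at 240° is gauche with OCH3 at 300° (0.9); I at 240° is gauche with CH3 at 180° (1.0). Total 2.7 kcal/mol.
E(B) − E(A) = 1.7 − 2.7 = -1.0 kcal/mol.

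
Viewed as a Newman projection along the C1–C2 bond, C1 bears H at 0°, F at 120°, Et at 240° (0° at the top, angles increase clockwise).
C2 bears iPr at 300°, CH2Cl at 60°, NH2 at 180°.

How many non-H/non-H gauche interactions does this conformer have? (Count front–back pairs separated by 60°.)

Non-H gauche pairs: F(120°)/CH2Cl(60°); F(120°)/NH2(180°); Et(240°)/iPr(300°); Et(240°)/NH2(180°) — 4 interactions.

4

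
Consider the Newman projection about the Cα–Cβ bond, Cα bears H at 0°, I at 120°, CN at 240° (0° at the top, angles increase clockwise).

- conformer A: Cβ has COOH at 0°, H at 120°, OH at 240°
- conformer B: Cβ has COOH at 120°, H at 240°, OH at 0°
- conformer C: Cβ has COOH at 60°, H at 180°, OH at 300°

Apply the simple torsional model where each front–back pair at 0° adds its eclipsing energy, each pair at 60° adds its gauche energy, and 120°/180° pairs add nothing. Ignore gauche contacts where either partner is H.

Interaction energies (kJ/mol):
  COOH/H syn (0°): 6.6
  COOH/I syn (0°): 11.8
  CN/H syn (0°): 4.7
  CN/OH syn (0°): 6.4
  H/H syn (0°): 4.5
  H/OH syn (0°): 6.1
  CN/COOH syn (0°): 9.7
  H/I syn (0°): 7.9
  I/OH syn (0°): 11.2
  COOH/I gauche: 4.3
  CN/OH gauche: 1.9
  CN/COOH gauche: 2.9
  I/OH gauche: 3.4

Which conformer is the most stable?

A is eclipsed. H at 0° is eclipsed with COOH at 0° (6.6); I at 120° is eclipsed with H at 120° (7.9); CN at 240° is eclipsed with OH at 240° (6.4). Total 20.9 kJ/mol.
B is eclipsed. H at 0° is eclipsed with OH at 0° (6.1); I at 120° is eclipsed with COOH at 120° (11.8); CN at 240° is eclipsed with H at 240° (4.7). Total 22.6 kJ/mol.
C is staggered. I at 120° is gauche with COOH at 60° (4.3); CN at 240° is gauche with OH at 300° (1.9). Total 6.2 kJ/mol.
C has the lowest total (6.2 kJ/mol).

C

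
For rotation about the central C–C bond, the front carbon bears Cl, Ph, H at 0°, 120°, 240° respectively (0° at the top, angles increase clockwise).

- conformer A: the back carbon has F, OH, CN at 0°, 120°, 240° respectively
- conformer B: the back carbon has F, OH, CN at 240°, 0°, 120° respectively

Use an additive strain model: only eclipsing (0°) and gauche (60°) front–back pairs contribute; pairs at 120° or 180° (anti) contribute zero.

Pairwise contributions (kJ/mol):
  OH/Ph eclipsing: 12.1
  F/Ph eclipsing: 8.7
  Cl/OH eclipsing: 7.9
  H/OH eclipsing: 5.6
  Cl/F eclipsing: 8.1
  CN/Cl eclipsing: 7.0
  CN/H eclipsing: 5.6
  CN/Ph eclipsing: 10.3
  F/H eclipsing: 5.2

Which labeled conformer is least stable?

A

A (eclipsed): Cl–F eclipsed, Ph–OH eclipsed, H–CN eclipsed; 8.1 + 12.1 + 5.6 = 25.8 kJ/mol.
B (eclipsed): Cl–OH eclipsed, Ph–CN eclipsed, H–F eclipsed; 7.9 + 10.3 + 5.2 = 23.4 kJ/mol.
A has the highest total (25.8 kJ/mol).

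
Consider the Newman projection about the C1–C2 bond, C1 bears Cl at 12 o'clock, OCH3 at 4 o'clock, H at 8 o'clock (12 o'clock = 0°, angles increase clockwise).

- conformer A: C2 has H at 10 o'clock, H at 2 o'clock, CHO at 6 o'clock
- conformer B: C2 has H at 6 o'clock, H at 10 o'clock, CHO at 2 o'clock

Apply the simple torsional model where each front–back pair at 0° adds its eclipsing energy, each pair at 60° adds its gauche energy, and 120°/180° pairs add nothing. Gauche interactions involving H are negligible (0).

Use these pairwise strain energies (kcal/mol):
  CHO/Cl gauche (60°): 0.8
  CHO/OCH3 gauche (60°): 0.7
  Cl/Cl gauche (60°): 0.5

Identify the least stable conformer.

B

A (staggered): OCH3–CHO gauche; 0.7 = 0.7 kcal/mol.
B (staggered): Cl–CHO gauche, OCH3–CHO gauche; 0.8 + 0.7 = 1.5 kcal/mol.
B has the highest total (1.5 kcal/mol).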